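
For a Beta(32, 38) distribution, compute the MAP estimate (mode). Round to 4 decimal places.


MAP = mode = (a-1)/(a+b-2)
= (32-1)/(32+38-2)
= 31/68 = 0.4559

0.4559


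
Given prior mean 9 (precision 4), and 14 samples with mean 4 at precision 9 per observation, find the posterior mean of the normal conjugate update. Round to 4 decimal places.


The posterior mean is a precision-weighted average of prior and data.
Post. prec. = 4 + 126 = 130
Post. mean = (36 + 504)/130 = 540/130 = 4.1538

4.1538


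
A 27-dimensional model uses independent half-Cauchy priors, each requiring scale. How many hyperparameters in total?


Per parameter: 1 (scale).
Total = 27 * 1 = 27

27


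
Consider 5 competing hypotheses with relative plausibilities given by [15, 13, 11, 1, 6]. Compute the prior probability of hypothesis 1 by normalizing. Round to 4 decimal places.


Sum of weights = 15 + 13 + 11 + 1 + 6 = 46
Normalized prior for H1 = 15 / 46
= 0.3261

0.3261


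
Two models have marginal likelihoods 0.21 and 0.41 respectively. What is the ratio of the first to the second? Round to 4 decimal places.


Evidence ratio = 0.21 / 0.41
= 0.5122

0.5122


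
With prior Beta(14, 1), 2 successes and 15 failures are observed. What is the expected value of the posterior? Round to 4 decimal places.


Posterior = Beta(16, 16)
E[theta] = alpha/(alpha+beta)
= 16/32 = 0.5

0.5


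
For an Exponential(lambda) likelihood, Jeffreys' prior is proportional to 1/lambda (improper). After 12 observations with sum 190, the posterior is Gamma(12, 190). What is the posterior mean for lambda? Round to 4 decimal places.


Posterior = Gamma(n, sum_x) = Gamma(12, 190)
Posterior mean = shape/rate = 12/190
= 0.0632

0.0632


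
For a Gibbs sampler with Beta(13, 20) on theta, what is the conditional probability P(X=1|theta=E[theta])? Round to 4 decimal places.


E[theta] = 13/(13+20) = 0.3939
P(X=1|theta) = theta = 0.3939

0.3939


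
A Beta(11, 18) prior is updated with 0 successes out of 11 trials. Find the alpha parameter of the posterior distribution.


In the Beta-Binomial conjugate update:
alpha_post = alpha_prior + successes
= 11 + 0
= 11

11


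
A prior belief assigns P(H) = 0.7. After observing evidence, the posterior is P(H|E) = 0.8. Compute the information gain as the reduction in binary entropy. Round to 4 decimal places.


H(prior) = -0.7*log2(0.7) - 0.3*log2(0.3)
= 0.8813
H(post) = -0.8*log2(0.8) - 0.2*log2(0.2)
= 0.7219
IG = 0.8813 - 0.7219 = 0.1594

0.1594


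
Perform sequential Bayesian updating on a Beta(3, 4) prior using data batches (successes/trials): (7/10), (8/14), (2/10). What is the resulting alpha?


Accumulate successes: 17
Posterior alpha = prior alpha + sum of successes
= 3 + 17 = 20

20


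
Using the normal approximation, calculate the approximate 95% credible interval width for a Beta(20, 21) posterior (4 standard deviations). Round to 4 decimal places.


Var(Beta) = 20*21/(41^2 * 42) = 0.0059
SD = 0.0771
Width ~ 4*SD = 0.3085

0.3085


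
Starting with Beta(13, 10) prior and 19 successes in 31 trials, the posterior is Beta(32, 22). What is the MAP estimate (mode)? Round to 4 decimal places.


The mode of Beta(a, b) when a > 1 and b > 1 is (a-1)/(a+b-2)
= (32 - 1) / (32 + 22 - 2)
= 31 / 52
= 0.5962

0.5962


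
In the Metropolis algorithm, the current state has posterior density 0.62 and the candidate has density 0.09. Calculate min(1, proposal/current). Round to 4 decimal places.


Ratio = 0.09/0.62 = 0.1452
Acceptance probability = min(1, 0.1452)
= 0.1452

0.1452


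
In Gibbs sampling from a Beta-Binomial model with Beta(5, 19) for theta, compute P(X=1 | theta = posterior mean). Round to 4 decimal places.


Posterior mean = alpha/(alpha+beta) = 5/24 = 0.2083
P(X=1|theta=mean) = theta = 0.2083

0.2083


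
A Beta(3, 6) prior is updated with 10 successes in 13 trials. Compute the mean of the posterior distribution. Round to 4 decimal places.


After update: Beta(13, 9)
Mean = 13 / (13 + 9) = 13 / 22
= 0.5909

0.5909


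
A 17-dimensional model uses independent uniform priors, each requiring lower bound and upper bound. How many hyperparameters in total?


Per parameter: 2 (lower bound and upper bound).
Total = 17 * 2 = 34

34


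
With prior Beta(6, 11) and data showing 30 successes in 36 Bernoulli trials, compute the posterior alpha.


Conjugate update: alpha_posterior = alpha_prior + k
= 6 + 30 = 36

36


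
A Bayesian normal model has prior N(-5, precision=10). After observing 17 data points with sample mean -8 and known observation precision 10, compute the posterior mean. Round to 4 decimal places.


Posterior mean = (prior_precision * prior_mean + n * data_precision * data_mean) / (prior_precision + n * data_precision)
Numerator = 10*-5 + 17*10*-8 = -1410
Denominator = 10 + 17*10 = 180
Posterior mean = -7.8333

-7.8333


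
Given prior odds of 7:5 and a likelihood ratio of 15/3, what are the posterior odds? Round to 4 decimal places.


Posterior odds = prior odds * LR
Prior odds = 7/5 = 1.4
LR = 15/3 = 5.0
Posterior odds = 1.4 * 5.0 = 7.0

7.0


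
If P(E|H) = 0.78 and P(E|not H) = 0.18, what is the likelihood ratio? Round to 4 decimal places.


Likelihood ratio = P(E|H) / P(E|not H)
= 0.78 / 0.18
= 4.3333

4.3333


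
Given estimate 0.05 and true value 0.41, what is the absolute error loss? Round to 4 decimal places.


Absolute error = |estimate - true|
= |-0.36| = 0.36

0.36


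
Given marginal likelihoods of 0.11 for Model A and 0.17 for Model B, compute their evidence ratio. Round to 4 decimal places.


Ratio = ML(A) / ML(B) = 0.11/0.17
= 0.6471

0.6471


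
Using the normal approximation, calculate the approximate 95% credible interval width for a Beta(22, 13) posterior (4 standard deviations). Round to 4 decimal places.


Var(Beta) = 22*13/(35^2 * 36) = 0.0065
SD = 0.0805
Width ~ 4*SD = 0.3221

0.3221


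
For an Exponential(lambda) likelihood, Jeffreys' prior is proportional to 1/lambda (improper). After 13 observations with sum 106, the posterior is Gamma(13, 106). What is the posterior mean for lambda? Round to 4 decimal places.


Posterior = Gamma(n, sum_x) = Gamma(13, 106)
Posterior mean = shape/rate = 13/106
= 0.1226

0.1226


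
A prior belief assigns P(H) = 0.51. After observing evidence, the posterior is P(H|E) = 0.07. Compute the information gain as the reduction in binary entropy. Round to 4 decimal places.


H(prior) = -0.51*log2(0.51) - 0.49*log2(0.49)
= 0.9997
H(post) = -0.07*log2(0.07) - 0.93*log2(0.93)
= 0.3659
IG = 0.9997 - 0.3659 = 0.6338

0.6338


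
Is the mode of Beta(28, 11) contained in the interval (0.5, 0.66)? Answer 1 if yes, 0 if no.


Mode = (a-1)/(a+b-2) = 27/37 = 0.7297
Interval: (0.5, 0.66)
Contains mode? 0

0


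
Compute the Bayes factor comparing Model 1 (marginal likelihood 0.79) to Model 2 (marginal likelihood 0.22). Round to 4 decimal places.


BF12 = marginal likelihood of M1 / marginal likelihood of M2
= 0.79/0.22
= 3.5909

3.5909


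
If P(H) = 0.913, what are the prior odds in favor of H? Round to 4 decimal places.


Prior odds = P(H) / (1 - P(H))
= 0.913 / 0.087
= 10.4943

10.4943


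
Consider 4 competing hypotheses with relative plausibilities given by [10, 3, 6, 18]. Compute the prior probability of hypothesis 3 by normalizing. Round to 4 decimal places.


Sum of weights = 10 + 3 + 6 + 18 = 37
Normalized prior for H3 = 6 / 37
= 0.1622

0.1622


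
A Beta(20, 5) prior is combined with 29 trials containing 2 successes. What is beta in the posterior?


In conjugate updating:
beta_posterior = beta_prior + (n - k)
= 5 + (29 - 2)
= 5 + 27 = 32

32


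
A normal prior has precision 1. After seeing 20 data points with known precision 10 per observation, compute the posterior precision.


In the conjugate normal model, precisions add:
tau_posterior = tau_prior + n * tau_data
= 1 + 20*10 = 201

201


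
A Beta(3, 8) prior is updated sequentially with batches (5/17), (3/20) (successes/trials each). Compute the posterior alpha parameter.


Sequential conjugate updating is equivalent to a single batch update.
Total successes across all batches = 8
alpha_posterior = alpha_prior + total_successes = 3 + 8
= 11

11


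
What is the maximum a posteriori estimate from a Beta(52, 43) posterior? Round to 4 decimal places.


The MAP estimate equals the mode of the distribution.
Mode of Beta(a,b) = (a-1)/(a+b-2)
= 51/93
= 0.5484

0.5484


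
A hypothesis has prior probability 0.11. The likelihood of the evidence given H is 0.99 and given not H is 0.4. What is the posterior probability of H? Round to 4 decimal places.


Using Bayes' theorem:
P(E) = 0.11 * 0.99 + 0.89 * 0.4
P(E) = 0.4649
P(H|E) = (0.11 * 0.99) / 0.4649 = 0.2342

0.2342


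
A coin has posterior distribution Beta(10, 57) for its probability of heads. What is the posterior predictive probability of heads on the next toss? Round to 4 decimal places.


Posterior predictive = E[theta] = alpha/(alpha+beta)
= 10/67
= 0.1493

0.1493


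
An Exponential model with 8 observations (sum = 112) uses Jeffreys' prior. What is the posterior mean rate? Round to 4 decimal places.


Posterior Gamma(8, 112)
E[lambda] = 8/112 = 0.0714

0.0714


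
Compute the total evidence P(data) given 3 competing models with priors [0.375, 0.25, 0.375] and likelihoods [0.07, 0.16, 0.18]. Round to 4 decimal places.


Marginal likelihood = sum P(model_i) * P(data|model_i)
Model 1: 0.375 * 0.07 = 0.0263
Model 2: 0.25 * 0.16 = 0.04
Model 3: 0.375 * 0.18 = 0.0675
Total = 0.1338

0.1338


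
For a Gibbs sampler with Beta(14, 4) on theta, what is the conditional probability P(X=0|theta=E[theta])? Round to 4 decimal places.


E[theta] = 14/(14+4) = 0.7778
P(X=0|theta) = 1 - theta = 0.2222

0.2222


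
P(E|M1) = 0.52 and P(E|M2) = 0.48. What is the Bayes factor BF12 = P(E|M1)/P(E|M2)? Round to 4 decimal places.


Bayes factor BF12 = P(E|M1) / P(E|M2)
= 0.52 / 0.48
= 1.0833

1.0833


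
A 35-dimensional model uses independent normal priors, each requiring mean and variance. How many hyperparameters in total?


Per parameter: 2 (mean and variance).
Total = 35 * 2 = 70

70


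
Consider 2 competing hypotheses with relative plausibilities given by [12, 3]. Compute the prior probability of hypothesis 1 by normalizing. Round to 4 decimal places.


Sum of weights = 12 + 3 = 15
Normalized prior for H1 = 12 / 15
= 0.8

0.8


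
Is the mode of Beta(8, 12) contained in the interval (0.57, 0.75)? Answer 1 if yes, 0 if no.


Mode = (a-1)/(a+b-2) = 7/18 = 0.3889
Interval: (0.57, 0.75)
Contains mode? 0

0


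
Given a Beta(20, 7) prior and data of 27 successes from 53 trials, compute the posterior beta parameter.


Number of failures = 53 - 27 = 26
Posterior beta = 7 + 26 = 33

33


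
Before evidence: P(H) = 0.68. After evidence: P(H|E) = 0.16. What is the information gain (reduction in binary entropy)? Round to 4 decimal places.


Prior entropy = 0.9044
Posterior entropy = 0.6343
Information gain = 0.9044 - 0.6343 = 0.2701

0.2701


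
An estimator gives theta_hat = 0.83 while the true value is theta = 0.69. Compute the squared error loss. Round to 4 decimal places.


The squared error loss is (theta_hat - theta)^2
= (0.83 - 0.69)^2
= (0.14)^2 = 0.0196

0.0196


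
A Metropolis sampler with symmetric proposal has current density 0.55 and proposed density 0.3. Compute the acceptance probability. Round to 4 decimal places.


For symmetric proposals, acceptance = min(1, pi(x*)/pi(x))
= min(1, 0.3/0.55)
= min(1, 0.5455) = 0.5455

0.5455


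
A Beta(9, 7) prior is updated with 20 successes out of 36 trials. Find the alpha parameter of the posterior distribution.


In the Beta-Binomial conjugate update:
alpha_post = alpha_prior + successes
= 9 + 20
= 29

29


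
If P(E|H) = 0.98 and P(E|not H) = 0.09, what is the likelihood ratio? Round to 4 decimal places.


Likelihood ratio = P(E|H) / P(E|not H)
= 0.98 / 0.09
= 10.8889

10.8889


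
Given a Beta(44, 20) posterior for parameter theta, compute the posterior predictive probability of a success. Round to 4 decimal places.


For a Beta-Bernoulli model, the predictive probability is the mean:
P(success) = 44/(44+20) = 44/64 = 0.6875

0.6875


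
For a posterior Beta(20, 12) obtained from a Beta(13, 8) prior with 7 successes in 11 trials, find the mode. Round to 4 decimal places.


Mode = (alpha - 1) / (alpha + beta - 2)
= 19 / 30
= 0.6333

0.6333


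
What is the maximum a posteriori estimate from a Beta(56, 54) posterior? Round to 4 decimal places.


The MAP estimate equals the mode of the distribution.
Mode of Beta(a,b) = (a-1)/(a+b-2)
= 55/108
= 0.5093

0.5093


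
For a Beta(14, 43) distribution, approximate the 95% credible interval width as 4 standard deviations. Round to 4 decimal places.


Variance of Beta(a,b) = ab / ((a+b)^2 * (a+b+1))
= 14*43 / ((57)^2 * 58)
= 0.0032
SD = sqrt(0.0032) = 0.0565
Width = 4 * SD = 0.2261

0.2261


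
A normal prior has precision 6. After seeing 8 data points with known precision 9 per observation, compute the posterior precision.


In the conjugate normal model, precisions add:
tau_posterior = tau_prior + n * tau_data
= 6 + 8*9 = 78

78


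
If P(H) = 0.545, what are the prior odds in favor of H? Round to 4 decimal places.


Prior odds = P(H) / (1 - P(H))
= 0.545 / 0.455
= 1.1978

1.1978


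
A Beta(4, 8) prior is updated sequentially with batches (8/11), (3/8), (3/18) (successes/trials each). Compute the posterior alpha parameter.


Sequential conjugate updating is equivalent to a single batch update.
Total successes across all batches = 14
alpha_posterior = alpha_prior + total_successes = 4 + 14
= 18

18


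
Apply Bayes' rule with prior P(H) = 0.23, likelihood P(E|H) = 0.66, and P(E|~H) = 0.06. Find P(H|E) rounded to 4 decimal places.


Step 1: Compute marginal P(E) = P(E|H)P(H) + P(E|~H)P(~H)
= 0.66*0.23 + 0.06*0.77 = 0.198
Step 2: P(H|E) = P(E|H)P(H)/P(E) = 0.1518/0.198
= 0.7667

0.7667


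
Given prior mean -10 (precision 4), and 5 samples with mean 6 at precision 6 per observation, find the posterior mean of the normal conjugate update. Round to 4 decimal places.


The posterior mean is a precision-weighted average of prior and data.
Post. prec. = 4 + 30 = 34
Post. mean = (-40 + 180)/34 = 140/34 = 4.1176

4.1176


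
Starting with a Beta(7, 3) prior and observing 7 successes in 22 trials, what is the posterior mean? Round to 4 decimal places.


Posterior parameters: alpha = 7 + 7 = 14
beta = 3 + 15 = 18
Posterior mean = alpha / (alpha + beta) = 14 / 32
= 0.4375

0.4375


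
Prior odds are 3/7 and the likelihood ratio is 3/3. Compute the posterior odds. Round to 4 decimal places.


Posterior odds = prior odds * likelihood ratio
= (3/7) * (3/3)
= 9 / 21
= 0.4286

0.4286


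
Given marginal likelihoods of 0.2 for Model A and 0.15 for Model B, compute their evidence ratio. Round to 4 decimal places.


Ratio = ML(A) / ML(B) = 0.2/0.15
= 1.3333

1.3333


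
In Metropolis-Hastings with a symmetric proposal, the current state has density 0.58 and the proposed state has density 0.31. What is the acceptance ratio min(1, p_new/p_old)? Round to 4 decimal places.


Ratio = p_new / p_old = 0.31 / 0.58 = 0.5345
Acceptance = min(1, 0.5345) = 0.5345

0.5345


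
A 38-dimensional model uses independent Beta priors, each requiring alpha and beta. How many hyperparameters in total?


Per parameter: 2 (alpha and beta).
Total = 38 * 2 = 76

76


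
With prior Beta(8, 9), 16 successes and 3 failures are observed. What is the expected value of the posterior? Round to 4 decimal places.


Posterior = Beta(24, 12)
E[theta] = alpha/(alpha+beta)
= 24/36 = 0.6667

0.6667


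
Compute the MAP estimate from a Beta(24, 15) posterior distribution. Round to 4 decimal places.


MAP = mode of Beta distribution
= (alpha - 1)/(alpha + beta - 2)
= (24-1)/(24+15-2)
= 23/37 = 0.6216

0.6216


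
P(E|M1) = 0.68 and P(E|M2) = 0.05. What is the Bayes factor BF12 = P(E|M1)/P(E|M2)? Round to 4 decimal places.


Bayes factor BF12 = P(E|M1) / P(E|M2)
= 0.68 / 0.05
= 13.6

13.6


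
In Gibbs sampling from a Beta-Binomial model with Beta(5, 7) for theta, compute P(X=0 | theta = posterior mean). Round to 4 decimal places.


Posterior mean = alpha/(alpha+beta) = 5/12 = 0.4167
P(X=0|theta=mean) = 1 - theta = 0.5833

0.5833


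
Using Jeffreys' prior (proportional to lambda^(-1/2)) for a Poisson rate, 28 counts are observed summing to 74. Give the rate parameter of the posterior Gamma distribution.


Conjugate update: Gamma(prior_shape + S, prior_rate + n).
Prior shape = 0.5, prior rate = 0.
Posterior rate = 0 + n = 28

28.0


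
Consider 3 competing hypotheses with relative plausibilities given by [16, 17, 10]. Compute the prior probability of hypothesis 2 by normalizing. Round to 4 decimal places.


Sum of weights = 16 + 17 + 10 = 43
Normalized prior for H2 = 17 / 43
= 0.3953

0.3953


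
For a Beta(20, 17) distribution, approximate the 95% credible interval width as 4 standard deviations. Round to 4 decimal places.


Variance of Beta(a,b) = ab / ((a+b)^2 * (a+b+1))
= 20*17 / ((37)^2 * 38)
= 0.0065
SD = sqrt(0.0065) = 0.0808
Width = 4 * SD = 0.3234

0.3234


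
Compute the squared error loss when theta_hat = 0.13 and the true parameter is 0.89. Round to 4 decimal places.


L = (theta_hat - theta_true)^2
= (0.13 - 0.89)^2
= -0.76^2 = 0.5776

0.5776


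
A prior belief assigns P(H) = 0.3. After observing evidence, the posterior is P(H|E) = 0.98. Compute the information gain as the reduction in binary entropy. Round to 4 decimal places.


H(prior) = -0.3*log2(0.3) - 0.7*log2(0.7)
= 0.8813
H(post) = -0.98*log2(0.98) - 0.02*log2(0.02)
= 0.1414
IG = 0.8813 - 0.1414 = 0.7399

0.7399


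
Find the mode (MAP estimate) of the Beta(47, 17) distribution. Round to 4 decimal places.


For Beta(a,b) with a,b > 1:
Mode = (a-1)/(a+b-2) = (47-1)/(64-2)
= 46/62 = 0.7419

0.7419


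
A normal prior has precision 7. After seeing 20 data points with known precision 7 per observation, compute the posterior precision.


In the conjugate normal model, precisions add:
tau_posterior = tau_prior + n * tau_data
= 7 + 20*7 = 147

147


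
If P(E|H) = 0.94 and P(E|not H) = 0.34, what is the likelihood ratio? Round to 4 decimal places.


Likelihood ratio = P(E|H) / P(E|not H)
= 0.94 / 0.34
= 2.7647

2.7647


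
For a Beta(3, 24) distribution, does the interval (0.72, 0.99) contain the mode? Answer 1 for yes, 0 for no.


Mode of Beta(a,b) = (a-1)/(a+b-2)
= (3-1)/(3+24-2) = 0.08
Check: 0.72 <= 0.08 <= 0.99?
Result: 0

0


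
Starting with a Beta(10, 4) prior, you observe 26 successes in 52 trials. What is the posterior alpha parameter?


For a Beta-Binomial conjugate model:
Posterior alpha = prior alpha + number of successes
= 10 + 26 = 36

36


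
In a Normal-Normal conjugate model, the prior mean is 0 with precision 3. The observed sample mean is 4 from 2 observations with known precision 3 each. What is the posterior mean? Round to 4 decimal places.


Posterior precision = tau0 + n*tau = 3 + 2*3 = 9
Posterior mean = (tau0*mu0 + n*tau*xbar) / posterior_precision
= (3*0 + 2*3*4) / 9
= 24 / 9 = 2.6667

2.6667


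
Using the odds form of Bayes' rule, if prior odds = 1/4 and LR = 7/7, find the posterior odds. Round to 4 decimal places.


Bayes' rule in odds form: posterior odds = prior odds * LR
= (1 * 7) / (4 * 7)
= 7/28 = 0.25

0.25


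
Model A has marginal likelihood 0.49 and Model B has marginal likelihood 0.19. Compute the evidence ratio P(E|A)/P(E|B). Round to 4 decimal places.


Evidence ratio = P(E|A) / P(E|B)
= 0.49 / 0.19
= 2.5789

2.5789


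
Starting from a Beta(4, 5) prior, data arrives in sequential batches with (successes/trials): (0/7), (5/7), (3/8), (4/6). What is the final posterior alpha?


In sequential Bayesian updating, we sum all successes.
Total successes = 12
Final alpha = 4 + 12 = 16

16


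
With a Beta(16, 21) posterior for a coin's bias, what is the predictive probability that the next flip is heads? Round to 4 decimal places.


The predictive probability equals the posterior mean.
P(next = heads) = alpha / (alpha + beta)
= 16 / 37 = 0.4324

0.4324


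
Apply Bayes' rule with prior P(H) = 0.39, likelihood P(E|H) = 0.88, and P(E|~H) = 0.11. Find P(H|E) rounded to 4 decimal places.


Step 1: Compute marginal P(E) = P(E|H)P(H) + P(E|~H)P(~H)
= 0.88*0.39 + 0.11*0.61 = 0.4103
Step 2: P(H|E) = P(E|H)P(H)/P(E) = 0.3432/0.4103
= 0.8365

0.8365


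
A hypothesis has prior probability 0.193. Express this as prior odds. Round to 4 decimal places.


Odds = P(H) / P(not H) = 0.193 / 0.807
= 0.2392

0.2392


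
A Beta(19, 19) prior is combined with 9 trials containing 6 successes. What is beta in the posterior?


In conjugate updating:
beta_posterior = beta_prior + (n - k)
= 19 + (9 - 6)
= 19 + 3 = 22

22


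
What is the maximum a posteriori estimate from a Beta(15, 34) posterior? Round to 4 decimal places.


The MAP estimate equals the mode of the distribution.
Mode of Beta(a,b) = (a-1)/(a+b-2)
= 14/47
= 0.2979

0.2979


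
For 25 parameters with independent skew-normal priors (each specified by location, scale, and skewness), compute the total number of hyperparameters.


A skew-normal prior has 3 hyperparameters per parameter.
Total = 25 * 3 = 75

75


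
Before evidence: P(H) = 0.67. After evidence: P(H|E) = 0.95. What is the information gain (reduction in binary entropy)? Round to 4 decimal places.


Prior entropy = 0.9149
Posterior entropy = 0.2864
Information gain = 0.9149 - 0.2864 = 0.6285

0.6285


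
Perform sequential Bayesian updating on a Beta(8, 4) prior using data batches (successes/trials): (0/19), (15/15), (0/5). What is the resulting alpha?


Accumulate successes: 15
Posterior alpha = prior alpha + sum of successes
= 8 + 15 = 23

23


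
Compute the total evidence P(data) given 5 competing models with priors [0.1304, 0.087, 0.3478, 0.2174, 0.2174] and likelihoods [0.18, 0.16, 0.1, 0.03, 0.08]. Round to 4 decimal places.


Marginal likelihood = sum P(model_i) * P(data|model_i)
Model 1: 0.1304 * 0.18 = 0.0235
Model 2: 0.087 * 0.16 = 0.0139
Model 3: 0.3478 * 0.1 = 0.0348
Model 4: 0.2174 * 0.03 = 0.0065
Model 5: 0.2174 * 0.08 = 0.0174
Total = 0.0961

0.0961


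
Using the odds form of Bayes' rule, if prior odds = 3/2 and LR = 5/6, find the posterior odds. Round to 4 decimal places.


Bayes' rule in odds form: posterior odds = prior odds * LR
= (3 * 5) / (2 * 6)
= 15/12 = 1.25

1.25


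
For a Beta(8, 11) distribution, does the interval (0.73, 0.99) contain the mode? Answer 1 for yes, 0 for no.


Mode of Beta(a,b) = (a-1)/(a+b-2)
= (8-1)/(8+11-2) = 0.4118
Check: 0.73 <= 0.4118 <= 0.99?
Result: 0

0


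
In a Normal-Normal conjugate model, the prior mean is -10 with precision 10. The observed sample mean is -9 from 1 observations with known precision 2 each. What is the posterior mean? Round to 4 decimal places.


Posterior precision = tau0 + n*tau = 10 + 1*2 = 12
Posterior mean = (tau0*mu0 + n*tau*xbar) / posterior_precision
= (10*-10 + 1*2*-9) / 12
= -118 / 12 = -9.8333

-9.8333


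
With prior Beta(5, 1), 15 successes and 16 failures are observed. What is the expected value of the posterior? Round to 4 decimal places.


Posterior = Beta(20, 17)
E[theta] = alpha/(alpha+beta)
= 20/37 = 0.5405

0.5405


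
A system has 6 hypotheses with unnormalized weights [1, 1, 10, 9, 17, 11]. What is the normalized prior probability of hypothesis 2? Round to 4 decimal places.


The normalized prior is the weight divided by the total.
Total weight = 49
P(H2) = 1 / 49 = 0.0204

0.0204


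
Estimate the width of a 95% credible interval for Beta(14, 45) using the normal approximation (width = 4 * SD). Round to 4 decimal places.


For Beta(a,b): Var = ab/((a+b)^2(a+b+1))
Var = 0.003, SD = 0.0549
Approximate 95% CI width = 4 * 0.0549 = 0.2197

0.2197


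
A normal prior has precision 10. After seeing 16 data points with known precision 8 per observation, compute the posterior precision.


In the conjugate normal model, precisions add:
tau_posterior = tau_prior + n * tau_data
= 10 + 16*8 = 138

138


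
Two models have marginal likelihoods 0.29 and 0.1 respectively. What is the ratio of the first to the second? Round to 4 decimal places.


Evidence ratio = 0.29 / 0.1
= 2.9

2.9


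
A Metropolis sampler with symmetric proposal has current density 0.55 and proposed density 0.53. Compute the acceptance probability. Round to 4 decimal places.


For symmetric proposals, acceptance = min(1, pi(x*)/pi(x))
= min(1, 0.53/0.55)
= min(1, 0.9636) = 0.9636

0.9636


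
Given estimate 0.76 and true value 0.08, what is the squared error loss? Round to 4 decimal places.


Squared error = (estimate - true)^2
Difference = 0.68
Loss = 0.68^2 = 0.4624

0.4624


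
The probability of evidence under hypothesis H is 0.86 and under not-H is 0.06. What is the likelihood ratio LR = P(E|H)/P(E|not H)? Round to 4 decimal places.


LR = 0.86 / 0.06
= 14.3333

14.3333


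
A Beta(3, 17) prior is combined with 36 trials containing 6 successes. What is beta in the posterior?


In conjugate updating:
beta_posterior = beta_prior + (n - k)
= 17 + (36 - 6)
= 17 + 30 = 47

47


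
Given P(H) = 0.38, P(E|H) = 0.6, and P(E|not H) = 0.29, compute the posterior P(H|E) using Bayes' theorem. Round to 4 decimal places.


By Bayes' theorem: P(H|E) = P(E|H)*P(H) / P(E)
P(E) = P(E|H)*P(H) + P(E|not H)*P(not H)
P(E) = 0.6*0.38 + 0.29*0.62 = 0.4078
P(H|E) = 0.6*0.38 / 0.4078 = 0.5591

0.5591


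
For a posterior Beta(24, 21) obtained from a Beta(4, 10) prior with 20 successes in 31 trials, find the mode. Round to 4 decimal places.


Mode = (alpha - 1) / (alpha + beta - 2)
= 23 / 43
= 0.5349

0.5349


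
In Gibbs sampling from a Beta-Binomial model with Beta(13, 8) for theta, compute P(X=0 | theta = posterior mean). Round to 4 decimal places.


Posterior mean = alpha/(alpha+beta) = 13/21 = 0.619
P(X=0|theta=mean) = 1 - theta = 0.381

0.381


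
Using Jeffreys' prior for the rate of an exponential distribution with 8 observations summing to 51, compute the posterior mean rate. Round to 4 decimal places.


Jeffreys' prior leads to posterior Gamma(8, 51).
Mean = 8/51 = 0.1569

0.1569


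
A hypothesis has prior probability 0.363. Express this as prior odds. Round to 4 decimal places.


Odds = P(H) / P(not H) = 0.363 / 0.637
= 0.5699

0.5699


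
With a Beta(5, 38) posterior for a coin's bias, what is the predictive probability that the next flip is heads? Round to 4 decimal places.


The predictive probability equals the posterior mean.
P(next = heads) = alpha / (alpha + beta)
= 5 / 43 = 0.1163

0.1163


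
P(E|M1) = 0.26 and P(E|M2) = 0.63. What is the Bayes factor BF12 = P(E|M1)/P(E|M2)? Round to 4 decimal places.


Bayes factor BF12 = P(E|M1) / P(E|M2)
= 0.26 / 0.63
= 0.4127

0.4127


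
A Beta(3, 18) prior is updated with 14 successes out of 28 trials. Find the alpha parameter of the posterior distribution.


In the Beta-Binomial conjugate update:
alpha_post = alpha_prior + successes
= 3 + 14
= 17

17


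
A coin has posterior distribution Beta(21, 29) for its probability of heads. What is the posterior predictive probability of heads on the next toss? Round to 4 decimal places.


Posterior predictive = E[theta] = alpha/(alpha+beta)
= 21/50
= 0.42

0.42


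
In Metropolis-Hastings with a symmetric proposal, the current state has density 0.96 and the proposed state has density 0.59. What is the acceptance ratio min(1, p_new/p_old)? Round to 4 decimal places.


Ratio = p_new / p_old = 0.59 / 0.96 = 0.6146
Acceptance = min(1, 0.6146) = 0.6146

0.6146


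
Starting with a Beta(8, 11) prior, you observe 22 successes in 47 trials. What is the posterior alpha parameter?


For a Beta-Binomial conjugate model:
Posterior alpha = prior alpha + number of successes
= 8 + 22 = 30

30


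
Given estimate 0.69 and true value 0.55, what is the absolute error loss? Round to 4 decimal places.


Absolute error = |estimate - true|
= |0.14| = 0.14

0.14


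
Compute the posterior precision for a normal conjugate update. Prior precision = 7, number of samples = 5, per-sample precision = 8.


tau_post = tau_0 + n * tau
= 7 + 5 * 8 = 47

47


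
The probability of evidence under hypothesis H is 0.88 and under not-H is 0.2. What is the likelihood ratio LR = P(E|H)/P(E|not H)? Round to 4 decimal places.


LR = 0.88 / 0.2
= 4.4

4.4


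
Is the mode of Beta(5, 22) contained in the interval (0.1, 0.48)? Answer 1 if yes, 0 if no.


Mode = (a-1)/(a+b-2) = 4/25 = 0.16
Interval: (0.1, 0.48)
Contains mode? 1

1


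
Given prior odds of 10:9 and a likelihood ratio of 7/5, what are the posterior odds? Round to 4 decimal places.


Posterior odds = prior odds * LR
Prior odds = 10/9 = 1.1111
LR = 7/5 = 1.4
Posterior odds = 1.1111 * 1.4 = 1.5556

1.5556


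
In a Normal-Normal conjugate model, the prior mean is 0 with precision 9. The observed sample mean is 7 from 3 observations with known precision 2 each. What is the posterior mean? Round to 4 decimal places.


Posterior precision = tau0 + n*tau = 9 + 3*2 = 15
Posterior mean = (tau0*mu0 + n*tau*xbar) / posterior_precision
= (9*0 + 3*2*7) / 15
= 42 / 15 = 2.8

2.8


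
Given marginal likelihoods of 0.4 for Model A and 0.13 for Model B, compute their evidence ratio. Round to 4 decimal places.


Ratio = ML(A) / ML(B) = 0.4/0.13
= 3.0769

3.0769


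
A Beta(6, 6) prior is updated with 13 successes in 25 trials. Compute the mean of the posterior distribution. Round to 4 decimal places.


After update: Beta(19, 18)
Mean = 19 / (19 + 18) = 19 / 37
= 0.5135

0.5135


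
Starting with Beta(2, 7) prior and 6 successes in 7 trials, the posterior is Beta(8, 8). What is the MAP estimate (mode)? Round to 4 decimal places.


The mode of Beta(a, b) when a > 1 and b > 1 is (a-1)/(a+b-2)
= (8 - 1) / (8 + 8 - 2)
= 7 / 14
= 0.5

0.5


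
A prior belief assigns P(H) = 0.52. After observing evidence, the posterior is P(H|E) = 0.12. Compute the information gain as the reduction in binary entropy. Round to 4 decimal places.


H(prior) = -0.52*log2(0.52) - 0.48*log2(0.48)
= 0.9988
H(post) = -0.12*log2(0.12) - 0.88*log2(0.88)
= 0.5294
IG = 0.9988 - 0.5294 = 0.4695

0.4695


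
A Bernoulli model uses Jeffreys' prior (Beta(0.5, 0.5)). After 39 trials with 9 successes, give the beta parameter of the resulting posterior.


Posterior = Beta(prior_alpha + successes, prior_beta + failures)
= Beta(0.5 + 9, 0.5 + 30)
Posterior beta = 0.5 + (n - k) = 0.5 + 30 = 30.5

30.5


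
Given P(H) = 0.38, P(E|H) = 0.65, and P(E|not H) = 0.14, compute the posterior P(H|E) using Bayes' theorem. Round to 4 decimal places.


By Bayes' theorem: P(H|E) = P(E|H)*P(H) / P(E)
P(E) = P(E|H)*P(H) + P(E|not H)*P(not H)
P(E) = 0.65*0.38 + 0.14*0.62 = 0.3338
P(H|E) = 0.65*0.38 / 0.3338 = 0.74

0.74


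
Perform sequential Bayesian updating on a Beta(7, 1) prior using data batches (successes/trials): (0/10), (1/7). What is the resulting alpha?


Accumulate successes: 1
Posterior alpha = prior alpha + sum of successes
= 7 + 1 = 8

8


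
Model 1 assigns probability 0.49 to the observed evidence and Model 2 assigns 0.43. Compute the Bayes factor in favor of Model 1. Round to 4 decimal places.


BF = P(data|M1) / P(data|M2)
= 0.49 / 0.43 = 1.1395

1.1395


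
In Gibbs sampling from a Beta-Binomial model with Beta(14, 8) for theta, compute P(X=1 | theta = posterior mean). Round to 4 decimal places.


Posterior mean = alpha/(alpha+beta) = 14/22 = 0.6364
P(X=1|theta=mean) = theta = 0.6364

0.6364


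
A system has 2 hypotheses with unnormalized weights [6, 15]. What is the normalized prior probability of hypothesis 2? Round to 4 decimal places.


The normalized prior is the weight divided by the total.
Total weight = 21
P(H2) = 15 / 21 = 0.7143

0.7143


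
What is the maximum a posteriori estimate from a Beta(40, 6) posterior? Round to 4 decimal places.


The MAP estimate equals the mode of the distribution.
Mode of Beta(a,b) = (a-1)/(a+b-2)
= 39/44
= 0.8864

0.8864


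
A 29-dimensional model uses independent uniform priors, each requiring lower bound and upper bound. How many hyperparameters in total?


Per parameter: 2 (lower bound and upper bound).
Total = 29 * 2 = 58

58


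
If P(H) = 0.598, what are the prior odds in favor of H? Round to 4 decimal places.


Prior odds = P(H) / (1 - P(H))
= 0.598 / 0.402
= 1.4876

1.4876


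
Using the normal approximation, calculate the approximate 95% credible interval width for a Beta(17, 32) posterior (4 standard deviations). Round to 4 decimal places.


Var(Beta) = 17*32/(49^2 * 50) = 0.0045
SD = 0.0673
Width ~ 4*SD = 0.2693

0.2693


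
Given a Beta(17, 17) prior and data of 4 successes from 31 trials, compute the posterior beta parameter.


Number of failures = 31 - 4 = 27
Posterior beta = 17 + 27 = 44

44


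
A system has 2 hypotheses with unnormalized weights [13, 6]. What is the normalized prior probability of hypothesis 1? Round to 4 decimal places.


The normalized prior is the weight divided by the total.
Total weight = 19
P(H1) = 13 / 19 = 0.6842

0.6842


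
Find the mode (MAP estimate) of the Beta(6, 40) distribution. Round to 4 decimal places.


For Beta(a,b) with a,b > 1:
Mode = (a-1)/(a+b-2) = (6-1)/(46-2)
= 5/44 = 0.1136

0.1136


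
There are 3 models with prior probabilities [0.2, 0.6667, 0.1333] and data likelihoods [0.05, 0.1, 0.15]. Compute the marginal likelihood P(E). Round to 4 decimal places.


P(E) = sum over models of P(M_i) * P(E|M_i)
= 0.2*0.05 + 0.6667*0.1 + 0.1333*0.15
= 0.0967

0.0967


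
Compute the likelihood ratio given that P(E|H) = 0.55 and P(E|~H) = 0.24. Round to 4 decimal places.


LR = P(E|H) / P(E|~H)
= 0.55 / 0.24 = 2.2917

2.2917


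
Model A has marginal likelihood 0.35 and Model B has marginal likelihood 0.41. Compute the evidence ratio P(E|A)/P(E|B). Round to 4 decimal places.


Evidence ratio = P(E|A) / P(E|B)
= 0.35 / 0.41
= 0.8537

0.8537


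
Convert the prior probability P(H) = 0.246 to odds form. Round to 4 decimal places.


P(not H) = 1 - 0.246 = 0.754
Odds = 0.246 / 0.754 = 0.3263

0.3263


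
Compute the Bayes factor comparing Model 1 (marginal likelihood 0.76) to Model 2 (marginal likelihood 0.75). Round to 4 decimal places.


BF12 = marginal likelihood of M1 / marginal likelihood of M2
= 0.76/0.75
= 1.0133

1.0133


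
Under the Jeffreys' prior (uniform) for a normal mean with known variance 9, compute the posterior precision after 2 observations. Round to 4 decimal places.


Prior precision = 0 (flat prior).
Post. prec. = 0 + n/var = 2/9 = 0.2222

0.2222


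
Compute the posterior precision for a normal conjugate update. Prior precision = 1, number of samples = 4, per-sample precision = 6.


tau_post = tau_0 + n * tau
= 1 + 4 * 6 = 25

25


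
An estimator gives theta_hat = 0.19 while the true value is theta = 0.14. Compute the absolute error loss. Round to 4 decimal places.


The absolute error loss is |theta_hat - theta|
= |0.19 - 0.14|
= 0.05

0.05


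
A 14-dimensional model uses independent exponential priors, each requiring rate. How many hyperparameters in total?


Per parameter: 1 (rate).
Total = 14 * 1 = 14

14


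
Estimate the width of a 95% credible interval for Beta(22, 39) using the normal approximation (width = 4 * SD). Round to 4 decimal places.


For Beta(a,b): Var = ab/((a+b)^2(a+b+1))
Var = 0.0037, SD = 0.061
Approximate 95% CI width = 4 * 0.061 = 0.2439

0.2439


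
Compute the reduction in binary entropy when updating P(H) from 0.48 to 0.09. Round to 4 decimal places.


H_before = -p*log2(p) - (1-p)*log2(1-p) for p=0.48: 0.9988
H_after for p=0.09: 0.4365
Reduction = 0.9988 - 0.4365 = 0.5624

0.5624


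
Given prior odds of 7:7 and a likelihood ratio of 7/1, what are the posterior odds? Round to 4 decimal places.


Posterior odds = prior odds * LR
Prior odds = 7/7 = 1.0
LR = 7/1 = 7.0
Posterior odds = 1.0 * 7.0 = 7.0

7.0


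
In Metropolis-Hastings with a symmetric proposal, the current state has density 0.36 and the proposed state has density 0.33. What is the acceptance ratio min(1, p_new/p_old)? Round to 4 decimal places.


Ratio = p_new / p_old = 0.33 / 0.36 = 0.9167
Acceptance = min(1, 0.9167) = 0.9167

0.9167


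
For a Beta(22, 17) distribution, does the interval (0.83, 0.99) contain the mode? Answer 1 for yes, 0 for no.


Mode of Beta(a,b) = (a-1)/(a+b-2)
= (22-1)/(22+17-2) = 0.5676
Check: 0.83 <= 0.5676 <= 0.99?
Result: 0

0


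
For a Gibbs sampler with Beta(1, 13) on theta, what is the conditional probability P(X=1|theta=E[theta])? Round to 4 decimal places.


E[theta] = 1/(1+13) = 0.0714
P(X=1|theta) = theta = 0.0714

0.0714


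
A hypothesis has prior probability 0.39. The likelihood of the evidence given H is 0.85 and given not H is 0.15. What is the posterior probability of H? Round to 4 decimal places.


Using Bayes' theorem:
P(E) = 0.39 * 0.85 + 0.61 * 0.15
P(E) = 0.423
P(H|E) = (0.39 * 0.85) / 0.423 = 0.7837

0.7837


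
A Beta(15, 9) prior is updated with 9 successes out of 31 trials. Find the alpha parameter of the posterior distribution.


In the Beta-Binomial conjugate update:
alpha_post = alpha_prior + successes
= 15 + 9
= 24

24


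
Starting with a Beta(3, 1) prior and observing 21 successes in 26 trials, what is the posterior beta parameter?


Posterior beta = prior beta + failures
Failures = 26 - 21 = 5
beta_post = 1 + 5 = 6

6


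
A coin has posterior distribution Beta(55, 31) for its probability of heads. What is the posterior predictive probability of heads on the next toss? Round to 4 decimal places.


Posterior predictive = E[theta] = alpha/(alpha+beta)
= 55/86
= 0.6395

0.6395


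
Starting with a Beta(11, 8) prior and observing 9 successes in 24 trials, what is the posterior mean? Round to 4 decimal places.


Posterior parameters: alpha = 11 + 9 = 20
beta = 8 + 15 = 23
Posterior mean = alpha / (alpha + beta) = 20 / 43
= 0.4651

0.4651


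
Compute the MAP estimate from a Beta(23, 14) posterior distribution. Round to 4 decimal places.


MAP = mode of Beta distribution
= (alpha - 1)/(alpha + beta - 2)
= (23-1)/(23+14-2)
= 22/35 = 0.6286

0.6286


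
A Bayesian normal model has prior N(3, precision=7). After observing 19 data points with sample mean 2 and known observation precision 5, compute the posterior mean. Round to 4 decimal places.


Posterior mean = (prior_precision * prior_mean + n * data_precision * data_mean) / (prior_precision + n * data_precision)
Numerator = 7*3 + 19*5*2 = 211
Denominator = 7 + 19*5 = 102
Posterior mean = 2.0686

2.0686


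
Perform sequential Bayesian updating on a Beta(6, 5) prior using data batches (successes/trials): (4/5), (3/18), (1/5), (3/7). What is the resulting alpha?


Accumulate successes: 11
Posterior alpha = prior alpha + sum of successes
= 6 + 11 = 17

17


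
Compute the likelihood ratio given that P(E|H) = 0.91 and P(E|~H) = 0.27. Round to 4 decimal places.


LR = P(E|H) / P(E|~H)
= 0.91 / 0.27 = 3.3704

3.3704


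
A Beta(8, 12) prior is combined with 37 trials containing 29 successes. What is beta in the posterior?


In conjugate updating:
beta_posterior = beta_prior + (n - k)
= 12 + (37 - 29)
= 12 + 8 = 20

20


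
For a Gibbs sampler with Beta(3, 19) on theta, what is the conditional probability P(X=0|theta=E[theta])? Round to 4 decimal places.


E[theta] = 3/(3+19) = 0.1364
P(X=0|theta) = 1 - theta = 0.8636

0.8636
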